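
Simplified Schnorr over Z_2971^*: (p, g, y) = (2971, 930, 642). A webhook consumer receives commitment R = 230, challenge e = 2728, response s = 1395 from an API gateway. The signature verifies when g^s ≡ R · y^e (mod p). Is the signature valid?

g^s mod p:
Squares mod 2971: 930^1≡930, 930^2≡339, 930^4≡2023, 930^8≡1462, 930^16≡1295, 930^32≡1381, 930^64≡2750, 930^128≡1305, 930^256≡642, 930^512≡2166, 930^1024≡347
1395 = 1024 + 256 + 64 + 32 + 16 + 2 + 1, so 930^1395 ≡ 347·642·2750·1381·1295·339·930 ≡ 1741 (mod 2971)
R · y^e mod p:
Squares mod 2971: 642^1≡642, 642^2≡2166, 642^4≡347, 642^8≡1569, 642^16≡1773, 642^32≡211, 642^64≡2927, 642^128≡1936, 642^256≡1665, 642^512≡282, 642^1024≡2278, 642^2048≡1918
2728 = 2048 + 512 + 128 + 32 + 8, so 642^2728 ≡ 1918·282·1936·211·1569 ≡ 253 (mod 2971)
230·253 = 58190 ≡ 1741 (mod 2971)
1741 ≡ 1741 (mod 2971); signature holds.

valid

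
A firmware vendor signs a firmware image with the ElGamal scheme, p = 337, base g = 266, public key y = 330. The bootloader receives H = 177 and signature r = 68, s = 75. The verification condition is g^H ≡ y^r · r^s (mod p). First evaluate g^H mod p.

195

266^177 mod 337 = 195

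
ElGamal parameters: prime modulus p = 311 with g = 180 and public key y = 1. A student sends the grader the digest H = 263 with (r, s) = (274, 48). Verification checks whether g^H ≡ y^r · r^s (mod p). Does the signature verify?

does not verify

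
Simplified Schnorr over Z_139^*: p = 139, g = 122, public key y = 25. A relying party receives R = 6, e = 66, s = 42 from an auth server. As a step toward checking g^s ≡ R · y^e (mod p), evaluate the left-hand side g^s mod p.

44

122^2 = 14884 ≡ 11
122^4 ≡ 11^2 = 121
122^8 ≡ 121^2 = 14641 ≡ 46
122^16 ≡ 46^2 = 2116 ≡ 31
122^32 ≡ 31^2 = 961 ≡ 127
42 = 32 + 8 + 2, so 122^42 ≡ 127·46·11 ≡ 44 (mod 139)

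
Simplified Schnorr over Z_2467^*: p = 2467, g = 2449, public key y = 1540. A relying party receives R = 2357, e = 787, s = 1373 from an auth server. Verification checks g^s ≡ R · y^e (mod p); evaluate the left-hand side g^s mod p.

2440

2449^2 = 5997601 ≡ 324
2449^4 ≡ 324^2 = 104976 ≡ 1362
2449^8 ≡ 1362^2 = 1855044 ≡ 2327
2449^16 ≡ 2327^2 = 5414929 ≡ 2331
2449^32 ≡ 2331^2 = 5433561 ≡ 1227
2449^64 ≡ 1227^2 = 1505529 ≡ 659
2449^128 ≡ 659^2 = 434281 ≡ 89
2449^256 ≡ 89^2 = 7921 ≡ 520
2449^512 ≡ 520^2 = 270400 ≡ 1497
2449^1024 ≡ 1497^2 = 2241009 ≡ 973
1373 = 1024 + 256 + 64 + 16 + 8 + 4 + 1, so 2449^1373 ≡ 973·520·659·2331·2327·1362·2449 ≡ 2440 (mod 2467)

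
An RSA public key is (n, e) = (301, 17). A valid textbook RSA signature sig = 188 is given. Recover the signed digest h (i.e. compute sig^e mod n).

sig^2 ≡ 188^2 = 35344 ≡ 127
sig^4 ≡ 127^2 = 16129 ≡ 176
sig^8 ≡ 176^2 = 30976 ≡ 274
sig^16 ≡ 274^2 = 75076 ≡ 127
17 = 16 + 1, so sig^17 ≡ 127·188 ≡ 97 (mod 301)

97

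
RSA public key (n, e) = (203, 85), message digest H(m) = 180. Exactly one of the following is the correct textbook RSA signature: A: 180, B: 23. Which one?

Candidate A: 180^2 = 32400 ≡ 123; 180^4 ≡ 123^2 = 15129 ≡ 107; 180^8 ≡ 107^2 = 11449 ≡ 81; 180^16 ≡ 81^2 = 6561 ≡ 65; 180^32 ≡ 65^2 = 4225 ≡ 165; 180^64 ≡ 165^2 = 27225 ≡ 23; 85 = 64 + 16 + 4 + 1, so 180^85 ≡ 23·65·107·180 ≡ 180 (mod 203)
  → matches H(m) = 180
Candidate B: 23^2 = 529 ≡ 123; 23^4 ≡ 123^2 = 15129 ≡ 107; 23^8 ≡ 107^2 = 11449 ≡ 81; 23^16 ≡ 81^2 = 6561 ≡ 65; 23^32 ≡ 65^2 = 4225 ≡ 165; 23^64 ≡ 165^2 = 27225 ≡ 23; 85 = 64 + 16 + 4 + 1, so 23^85 ≡ 23·65·107·23 ≡ 23 (mod 203)

A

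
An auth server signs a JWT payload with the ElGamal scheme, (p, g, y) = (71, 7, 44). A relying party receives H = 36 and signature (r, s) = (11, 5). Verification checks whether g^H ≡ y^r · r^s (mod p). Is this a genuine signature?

forged

Left side g^H mod p:
7^2 = 49
7^4 ≡ 49^2 = 2401 ≡ 58
7^8 ≡ 58^2 = 3364 ≡ 27
7^16 ≡ 27^2 = 729 ≡ 19
7^32 ≡ 19^2 = 361 ≡ 6
36 = 32 + 4, so 7^36 ≡ 6·58 ≡ 64 (mod 71)
Right side y^r · r^s mod p:
44^2 = 1936 ≡ 19
44^4 ≡ 19^2 = 361 ≡ 6
44^8 ≡ 6^2 = 36
11 = 8 + 2 + 1, so 44^11 ≡ 36·19·44 ≡ 63 (mod 71)
11^2 = 121 ≡ 50
11^4 ≡ 50^2 = 2500 ≡ 15
5 = 4 + 1, so 11^5 ≡ 15·11 ≡ 23 (mod 71)
63·23 = 1449 ≡ 29 (mod 71)
64 ≠ 29, so verification fails.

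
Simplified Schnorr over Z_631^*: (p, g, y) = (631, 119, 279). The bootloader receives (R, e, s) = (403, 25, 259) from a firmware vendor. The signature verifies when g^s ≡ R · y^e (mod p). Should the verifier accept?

g^s mod p:
119^2 = 14161 ≡ 279
119^4 ≡ 279^2 = 77841 ≡ 228
119^8 ≡ 228^2 = 51984 ≡ 242
119^16 ≡ 242^2 = 58564 ≡ 512
119^32 ≡ 512^2 = 262144 ≡ 279
119^64 ≡ 279^2 = 77841 ≡ 228
119^128 ≡ 228^2 = 51984 ≡ 242
119^256 ≡ 242^2 = 58564 ≡ 512
259 = 256 + 2 + 1, so 119^259 ≡ 512·279·119 ≡ 403 (mod 631)
R · y^e mod p:
279^2 = 77841 ≡ 228
279^4 ≡ 228^2 = 51984 ≡ 242
279^8 ≡ 242^2 = 58564 ≡ 512
279^16 ≡ 512^2 = 262144 ≡ 279
25 = 16 + 8 + 1, so 279^25 ≡ 279·512·279 ≡ 1 (mod 631)
403·1 = 403 ≡ 403 (mod 631)
403 ≡ 403 (mod 631); signature holds.

accept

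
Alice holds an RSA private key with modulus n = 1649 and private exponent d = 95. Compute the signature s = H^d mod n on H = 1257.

509

Squares mod 1649: H^1≡1257, H^2≡307, H^4≡256, H^8≡1225, H^16≡35, H^32≡1225, H^64≡35
95 = 64 + 16 + 8 + 4 + 2 + 1, so H^95 ≡ 35·35·1225·256·307·1257 ≡ 509 (mod 1649)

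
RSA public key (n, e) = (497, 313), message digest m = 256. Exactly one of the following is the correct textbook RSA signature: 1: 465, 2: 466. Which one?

Candidate 1: Squares mod 497: 465^1≡465, 465^2≡30, 465^4≡403, 465^8≡387, 465^16≡172, 465^32≡261, 465^64≡32, 465^128≡30, 465^256≡403; 313 = 256 + 32 + 16 + 8 + 1, so 465^313 ≡ 403·261·172·387·465 ≡ 381 (mod 497)
Candidate 2: Squares mod 497: 466^1≡466, 466^2≡464, 466^4≡95, 466^8≡79, 466^16≡277, 466^32≡191, 466^64≡200, 466^128≡240, 466^256≡445; 313 = 256 + 32 + 16 + 8 + 1, so 466^313 ≡ 445·191·277·79·466 ≡ 256 (mod 497)
  → matches m = 256

2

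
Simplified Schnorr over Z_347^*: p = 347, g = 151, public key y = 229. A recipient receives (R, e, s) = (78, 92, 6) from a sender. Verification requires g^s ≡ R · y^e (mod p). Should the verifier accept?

g^s mod p:
151^2 = 22801 ≡ 246
151^4 ≡ 246^2 = 60516 ≡ 138
6 = 4 + 2, so 151^6 ≡ 138·246 ≡ 289 (mod 347)
R · y^e mod p:
229^2 = 52441 ≡ 44
229^4 ≡ 44^2 = 1936 ≡ 201
229^8 ≡ 201^2 = 40401 ≡ 149
229^16 ≡ 149^2 = 22201 ≡ 340
229^32 ≡ 340^2 = 115600 ≡ 49
229^64 ≡ 49^2 = 2401 ≡ 319
92 = 64 + 16 + 8 + 4, so 229^92 ≡ 319·340·149·201 ≡ 152 (mod 347)
78·152 = 11856 ≡ 58 (mod 347)
289 ≠ 58; the check fails.

reject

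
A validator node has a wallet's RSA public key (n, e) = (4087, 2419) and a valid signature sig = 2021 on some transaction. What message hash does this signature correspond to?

3195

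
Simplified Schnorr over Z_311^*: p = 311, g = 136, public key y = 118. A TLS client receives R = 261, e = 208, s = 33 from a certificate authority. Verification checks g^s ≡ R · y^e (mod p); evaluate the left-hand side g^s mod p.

306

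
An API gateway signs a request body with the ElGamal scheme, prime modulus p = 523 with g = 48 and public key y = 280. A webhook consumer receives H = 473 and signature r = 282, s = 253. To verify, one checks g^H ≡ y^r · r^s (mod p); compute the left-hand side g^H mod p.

48^2 = 2304 ≡ 212
48^4 ≡ 212^2 = 44944 ≡ 489
48^8 ≡ 489^2 = 239121 ≡ 110
48^16 ≡ 110^2 = 12100 ≡ 71
48^32 ≡ 71^2 = 5041 ≡ 334
48^64 ≡ 334^2 = 111556 ≡ 157
48^128 ≡ 157^2 = 24649 ≡ 68
48^256 ≡ 68^2 = 4624 ≡ 440
473 = 256 + 128 + 64 + 16 + 8 + 1, so 48^473 ≡ 440·68·157·71·110·48 ≡ 516 (mod 523)

516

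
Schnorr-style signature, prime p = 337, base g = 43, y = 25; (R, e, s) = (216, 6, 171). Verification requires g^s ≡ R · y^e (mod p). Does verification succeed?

g^s mod p:
Squares mod 337: 43^1≡43, 43^2≡164, 43^4≡273, 43^8≡52, 43^16≡8, 43^32≡64, 43^64≡52, 43^128≡8
171 = 128 + 32 + 8 + 2 + 1, so 43^171 ≡ 8·64·52·164·43 ≡ 312 (mod 337)
R · y^e mod p:
Squares mod 337: 25^1≡25, 25^2≡288, 25^4≡42
6 = 4 + 2, so 25^6 ≡ 42·288 ≡ 301 (mod 337)
216·301 = 65016 ≡ 312 (mod 337)
312 ≡ 312 (mod 337); signature holds.

passes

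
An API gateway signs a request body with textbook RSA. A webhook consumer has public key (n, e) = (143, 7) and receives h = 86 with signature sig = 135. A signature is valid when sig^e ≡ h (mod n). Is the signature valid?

sig^7 mod 143 = 86
86 = h, so the signature checks out.

valid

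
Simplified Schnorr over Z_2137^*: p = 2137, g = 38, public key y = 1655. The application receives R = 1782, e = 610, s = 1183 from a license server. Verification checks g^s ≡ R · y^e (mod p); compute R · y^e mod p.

1123

1655^610 mod 2137 = 352
R · y^e ≡ 1782·352 = 627264 ≡ 1123 (mod 2137)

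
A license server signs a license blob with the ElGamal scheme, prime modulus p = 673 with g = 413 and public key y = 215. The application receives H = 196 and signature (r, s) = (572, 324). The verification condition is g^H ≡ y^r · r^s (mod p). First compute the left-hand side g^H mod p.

413^2 = 170569 ≡ 300
413^4 ≡ 300^2 = 90000 ≡ 491
413^8 ≡ 491^2 = 241081 ≡ 147
413^16 ≡ 147^2 = 21609 ≡ 73
413^32 ≡ 73^2 = 5329 ≡ 618
413^64 ≡ 618^2 = 381924 ≡ 333
413^128 ≡ 333^2 = 110889 ≡ 517
196 = 128 + 64 + 4, so 413^196 ≡ 517·333·491 ≡ 232 (mod 673)

232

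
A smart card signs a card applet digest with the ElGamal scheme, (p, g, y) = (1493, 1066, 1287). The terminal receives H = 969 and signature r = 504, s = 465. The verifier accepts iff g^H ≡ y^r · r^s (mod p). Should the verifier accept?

accept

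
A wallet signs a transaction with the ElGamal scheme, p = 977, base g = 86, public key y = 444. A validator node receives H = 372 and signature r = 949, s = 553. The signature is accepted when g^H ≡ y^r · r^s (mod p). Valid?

yes

Left side g^H mod p:
86^2 = 7396 ≡ 557
86^4 ≡ 557^2 = 310249 ≡ 540
86^8 ≡ 540^2 = 291600 ≡ 454
86^16 ≡ 454^2 = 206116 ≡ 946
86^32 ≡ 946^2 = 894916 ≡ 961
86^64 ≡ 961^2 = 923521 ≡ 256
86^128 ≡ 256^2 = 65536 ≡ 77
86^256 ≡ 77^2 = 5929 ≡ 67
372 = 256 + 64 + 32 + 16 + 4, so 86^372 ≡ 67·256·961·946·540 ≡ 900 (mod 977)
Right side y^r · r^s mod p:
444^2 = 197136 ≡ 759
444^4 ≡ 759^2 = 576081 ≡ 628
444^8 ≡ 628^2 = 394384 ≡ 653
444^16 ≡ 653^2 = 426409 ≡ 437
444^32 ≡ 437^2 = 190969 ≡ 454
444^64 ≡ 454^2 = 206116 ≡ 946
444^128 ≡ 946^2 = 894916 ≡ 961
444^256 ≡ 961^2 = 923521 ≡ 256
444^512 ≡ 256^2 = 65536 ≡ 77
949 = 512 + 256 + 128 + 32 + 16 + 4 + 1, so 444^949 ≡ 77·256·961·454·437·628·444 ≡ 541 (mod 977)
949^2 = 900601 ≡ 784
949^4 ≡ 784^2 = 614656 ≡ 123
949^8 ≡ 123^2 = 15129 ≡ 474
949^16 ≡ 474^2 = 224676 ≡ 943
949^32 ≡ 943^2 = 889249 ≡ 179
949^64 ≡ 179^2 = 32041 ≡ 777
949^128 ≡ 777^2 = 603729 ≡ 920
949^256 ≡ 920^2 = 846400 ≡ 318
949^512 ≡ 318^2 = 101124 ≡ 493
553 = 512 + 32 + 8 + 1, so 949^553 ≡ 493·179·474·949 ≡ 715 (mod 977)
541·715 = 386815 ≡ 900 (mod 977)
900 ≡ 900 (mod 977), so the signature is genuine.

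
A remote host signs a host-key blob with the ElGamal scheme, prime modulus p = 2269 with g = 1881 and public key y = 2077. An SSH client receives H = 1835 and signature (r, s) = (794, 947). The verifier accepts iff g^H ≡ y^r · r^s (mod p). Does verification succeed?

Left side g^H mod p:
1881^2 = 3538161 ≡ 790
1881^4 ≡ 790^2 = 624100 ≡ 125
1881^8 ≡ 125^2 = 15625 ≡ 2011
1881^16 ≡ 2011^2 = 4044121 ≡ 763
1881^32 ≡ 763^2 = 582169 ≡ 1305
1881^64 ≡ 1305^2 = 1703025 ≡ 1275
1881^128 ≡ 1275^2 = 1625625 ≡ 1021
1881^256 ≡ 1021^2 = 1042441 ≡ 970
1881^512 ≡ 970^2 = 940900 ≡ 1534
1881^1024 ≡ 1534^2 = 2353156 ≡ 203
1835 = 1024 + 512 + 256 + 32 + 8 + 2 + 1, so 1881^1835 ≡ 203·1534·970·1305·2011·790·1881 ≡ 2041 (mod 2269)
Right side y^r · r^s mod p:
2077^2 = 4313929 ≡ 560
2077^4 ≡ 560^2 = 313600 ≡ 478
2077^8 ≡ 478^2 = 228484 ≡ 1584
2077^16 ≡ 1584^2 = 2509056 ≡ 1811
2077^32 ≡ 1811^2 = 3279721 ≡ 1016
2077^64 ≡ 1016^2 = 1032256 ≡ 2130
2077^128 ≡ 2130^2 = 4536900 ≡ 1169
2077^256 ≡ 1169^2 = 1366561 ≡ 623
2077^512 ≡ 623^2 = 388129 ≡ 130
794 = 512 + 256 + 16 + 8 + 2, so 2077^794 ≡ 130·623·1811·1584·560 ≡ 540 (mod 2269)
794^2 = 630436 ≡ 1923
794^4 ≡ 1923^2 = 3697929 ≡ 1728
794^8 ≡ 1728^2 = 2985984 ≡ 2249
794^16 ≡ 2249^2 = 5058001 ≡ 400
794^32 ≡ 400^2 = 160000 ≡ 1170
794^64 ≡ 1170^2 = 1368900 ≡ 693
794^128 ≡ 693^2 = 480249 ≡ 1490
794^256 ≡ 1490^2 = 2220100 ≡ 1018
794^512 ≡ 1018^2 = 1036324 ≡ 1660
947 = 512 + 256 + 128 + 32 + 16 + 2 + 1, so 794^947 ≡ 1660·1018·1490·1170·400·1923·794 ≡ 346 (mod 2269)
540·346 = 186840 ≡ 782 (mod 2269)
2041 ≠ 782, so verification fails.

fails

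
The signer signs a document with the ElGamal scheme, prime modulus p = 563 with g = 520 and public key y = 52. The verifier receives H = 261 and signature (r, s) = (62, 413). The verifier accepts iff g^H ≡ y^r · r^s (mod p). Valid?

Left side g^H mod p:
Squares mod 563: 520^1≡520, 520^2≡160, 520^4≡265, 520^8≡413, 520^16≡543, 520^32≡400, 520^64≡108, 520^128≡404, 520^256≡509
261 = 256 + 4 + 1, so 520^261 ≡ 509·265·520 ≡ 534 (mod 563)
Right side y^r · r^s mod p:
Squares mod 563: 52^1≡52, 52^2≡452, 52^4≡498, 52^8≡284, 52^16≡147, 52^32≡215
62 = 32 + 16 + 8 + 4 + 2, so 52^62 ≡ 215·147·284·498·452 ≡ 248 (mod 563)
Squares mod 563: 62^1≡62, 62^2≡466, 62^4≡401, 62^8≡346, 62^16≡360, 62^32≡110, 62^64≡277, 62^128≡161, 62^256≡23
413 = 256 + 128 + 16 + 8 + 4 + 1, so 62^413 ≡ 23·161·360·346·401·62 ≡ 379 (mod 563)
248·379 = 93992 ≡ 534 (mod 563)
534 ≡ 534 (mod 563), so the signature is genuine.

yes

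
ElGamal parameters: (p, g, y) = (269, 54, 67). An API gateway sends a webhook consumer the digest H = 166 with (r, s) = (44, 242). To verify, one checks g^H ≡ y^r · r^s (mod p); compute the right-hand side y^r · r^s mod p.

67^2 = 4489 ≡ 185
67^4 ≡ 185^2 = 34225 ≡ 62
67^8 ≡ 62^2 = 3844 ≡ 78
67^16 ≡ 78^2 = 6084 ≡ 166
67^32 ≡ 166^2 = 27556 ≡ 118
44 = 32 + 8 + 4, so 67^44 ≡ 118·78·62 ≡ 99 (mod 269)
44^2 = 1936 ≡ 53
44^4 ≡ 53^2 = 2809 ≡ 119
44^8 ≡ 119^2 = 14161 ≡ 173
44^16 ≡ 173^2 = 29929 ≡ 70
44^32 ≡ 70^2 = 4900 ≡ 58
44^64 ≡ 58^2 = 3364 ≡ 136
44^128 ≡ 136^2 = 18496 ≡ 204
242 = 128 + 64 + 32 + 16 + 2, so 44^242 ≡ 204·136·58·70·53 ≡ 67 (mod 269)
y^r · r^s ≡ 99·67 = 6633 ≡ 177 (mod 269)

177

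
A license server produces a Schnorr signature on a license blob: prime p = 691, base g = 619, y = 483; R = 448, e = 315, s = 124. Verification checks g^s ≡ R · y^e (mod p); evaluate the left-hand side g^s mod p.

680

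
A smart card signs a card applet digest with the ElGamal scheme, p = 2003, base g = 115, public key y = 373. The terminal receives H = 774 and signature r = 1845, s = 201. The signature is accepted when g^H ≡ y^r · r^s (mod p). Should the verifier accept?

Left side g^H mod p:
Squares mod 2003: 115^1≡115, 115^2≡1207, 115^4≡668, 115^8≡1558, 115^16≡1731, 115^32≡1876, 115^64≡105, 115^128≡1010, 115^256≡573, 115^512≡1840
774 = 512 + 256 + 4 + 2, so 115^774 ≡ 1840·573·668·1207 ≡ 752 (mod 2003)
Right side y^r · r^s mod p:
Squares mod 2003: 373^1≡373, 373^2≡922, 373^4≡812, 373^8≡357, 373^16≡1260, 373^32≡1224, 373^64≡1935, 373^128≡618, 373^256≡1354, 373^512≡571, 373^1024≡1555
1845 = 1024 + 512 + 256 + 32 + 16 + 4 + 1, so 373^1845 ≡ 1555·571·1354·1224·1260·812·373 ≡ 115 (mod 2003)
Squares mod 2003: 1845^1≡1845, 1845^2≡928, 1845^4≡1897, 1845^8≡1221, 1845^16≡609, 1845^32≡326, 1845^64≡117, 1845^128≡1671
201 = 128 + 64 + 8 + 1, so 1845^201 ≡ 1671·117·1221·1845 ≡ 1069 (mod 2003)
115·1069 = 122935 ≡ 752 (mod 2003)
752 ≡ 752 (mod 2003), so the signature is genuine.

accept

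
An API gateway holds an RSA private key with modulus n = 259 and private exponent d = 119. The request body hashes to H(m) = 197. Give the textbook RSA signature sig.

Squares mod 259: (H(m))^1≡197, (H(m))^2≡218, (H(m))^4≡127, (H(m))^8≡71, (H(m))^16≡120, (H(m))^32≡155, (H(m))^64≡197
119 = 64 + 32 + 16 + 4 + 2 + 1, so (H(m))^119 ≡ 197·155·120·127·218·197 ≡ 218 (mod 259)

218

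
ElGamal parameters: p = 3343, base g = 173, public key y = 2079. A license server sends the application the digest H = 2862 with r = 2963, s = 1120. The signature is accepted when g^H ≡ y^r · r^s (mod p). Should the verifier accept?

Left side g^H mod p:
Squares mod 3343: 173^1≡173, 173^2≡3185, 173^4≡1563, 173^8≡2579, 173^16≡2014, 173^32≡1137, 173^64≡2371, 173^128≡2058, 173^256≡3126, 173^512≡287, 173^1024≡2137, 173^2048≡231
2862 = 2048 + 512 + 256 + 32 + 8 + 4 + 2, so 173^2862 ≡ 231·287·3126·1137·2579·1563·3185 ≡ 3114 (mod 3343)
Right side y^r · r^s mod p:
Squares mod 3343: 2079^1≡2079, 2079^2≡3085, 2079^4≡3047, 2079^8≡698, 2079^16≡2469, 2079^32≡1672, 2079^64≡836, 2079^128≡209, 2079^256≡222, 2079^512≡2482, 2079^1024≡2518, 2079^2048≡1996
2963 = 2048 + 512 + 256 + 128 + 16 + 2 + 1, so 2079^2963 ≡ 1996·2482·222·209·2469·3085·2079 ≡ 2450 (mod 3343)
Squares mod 3343: 2963^1≡2963, 2963^2≡651, 2963^4≡2583, 2963^8≡2604, 2963^16≡1212, 2963^32≡1367, 2963^64≡3295, 2963^128≡2304, 2963^256≡3075, 2963^512≡1621, 2963^1024≡43
1120 = 1024 + 64 + 32, so 2963^1120 ≡ 43·3295·1367 ≡ 4 (mod 3343)
2450·4 = 9800 ≡ 3114 (mod 3343)
3114 ≡ 3114 (mod 3343), so the signature is genuine.

accept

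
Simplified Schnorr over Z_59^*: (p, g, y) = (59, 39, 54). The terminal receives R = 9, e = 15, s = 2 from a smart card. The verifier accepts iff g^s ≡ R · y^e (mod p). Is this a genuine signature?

forged

g^s mod p:
39^2 = 1521 ≡ 46
R · y^e mod p:
54^2 = 2916 ≡ 25
54^4 ≡ 25^2 = 625 ≡ 35
54^8 ≡ 35^2 = 1225 ≡ 45
15 = 8 + 4 + 2 + 1, so 54^15 ≡ 45·35·25·54 ≡ 8 (mod 59)
9·8 = 72 ≡ 13 (mod 59)
46 ≠ 13; the check fails.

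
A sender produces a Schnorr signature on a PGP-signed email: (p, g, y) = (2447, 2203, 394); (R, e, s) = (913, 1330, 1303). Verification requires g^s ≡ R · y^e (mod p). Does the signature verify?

does not verify

g^s mod p:
2203^2 = 4853209 ≡ 808
2203^4 ≡ 808^2 = 652864 ≡ 1962
2203^8 ≡ 1962^2 = 3849444 ≡ 313
2203^16 ≡ 313^2 = 97969 ≡ 89
2203^32 ≡ 89^2 = 7921 ≡ 580
2203^64 ≡ 580^2 = 336400 ≡ 1161
2203^128 ≡ 1161^2 = 1347921 ≡ 2071
2203^256 ≡ 2071^2 = 4289041 ≡ 1897
2203^512 ≡ 1897^2 = 3598609 ≡ 1519
2203^1024 ≡ 1519^2 = 2307361 ≡ 2287
1303 = 1024 + 256 + 16 + 4 + 2 + 1, so 2203^1303 ≡ 2287·1897·89·1962·808·2203 ≡ 555 (mod 2447)
R · y^e mod p:
394^2 = 155236 ≡ 1075
394^4 ≡ 1075^2 = 1155625 ≡ 641
394^8 ≡ 641^2 = 410881 ≡ 2232
394^16 ≡ 2232^2 = 4981824 ≡ 2179
394^32 ≡ 2179^2 = 4748041 ≡ 861
394^64 ≡ 861^2 = 741321 ≡ 2327
394^128 ≡ 2327^2 = 5414929 ≡ 2165
394^256 ≡ 2165^2 = 4687225 ≡ 1220
394^512 ≡ 1220^2 = 1488400 ≡ 624
394^1024 ≡ 624^2 = 389376 ≡ 303
1330 = 1024 + 256 + 32 + 16 + 2, so 394^1330 ≡ 303·1220·861·2179·1075 ≡ 228 (mod 2447)
913·228 = 208164 ≡ 169 (mod 2447)
555 ≠ 169; the check fails.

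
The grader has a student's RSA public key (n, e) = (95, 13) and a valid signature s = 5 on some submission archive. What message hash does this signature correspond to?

55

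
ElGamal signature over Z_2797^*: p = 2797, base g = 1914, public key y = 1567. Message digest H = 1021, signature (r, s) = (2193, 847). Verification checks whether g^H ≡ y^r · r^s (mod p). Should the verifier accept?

Left side g^H mod p:
1914^2 = 3663396 ≡ 2123
1914^4 ≡ 2123^2 = 4507129 ≡ 1162
1914^8 ≡ 1162^2 = 1350244 ≡ 2090
1914^16 ≡ 2090^2 = 4368100 ≡ 1983
1914^32 ≡ 1983^2 = 3932289 ≡ 2504
1914^64 ≡ 2504^2 = 6270016 ≡ 1939
1914^128 ≡ 1939^2 = 3759721 ≡ 553
1914^256 ≡ 553^2 = 305809 ≡ 936
1914^512 ≡ 936^2 = 876096 ≡ 635
1021 = 512 + 256 + 128 + 64 + 32 + 16 + 8 + 4 + 1, so 1914^1021 ≡ 635·936·553·1939·2504·1983·2090·1162·1914 ≡ 2611 (mod 2797)
Right side y^r · r^s mod p:
1567^2 = 2455489 ≡ 2520
1567^4 ≡ 2520^2 = 6350400 ≡ 1210
1567^8 ≡ 1210^2 = 1464100 ≡ 1269
1567^16 ≡ 1269^2 = 1610361 ≡ 2086
1567^32 ≡ 2086^2 = 4351396 ≡ 2061
1567^64 ≡ 2061^2 = 4247721 ≡ 1875
1567^128 ≡ 1875^2 = 3515625 ≡ 2593
1567^256 ≡ 2593^2 = 6723649 ≡ 2458
1567^512 ≡ 2458^2 = 6041764 ≡ 244
1567^1024 ≡ 244^2 = 59536 ≡ 799
1567^2048 ≡ 799^2 = 638401 ≡ 685
2193 = 2048 + 128 + 16 + 1, so 1567^2193 ≡ 685·2593·2086·1567 ≡ 1079 (mod 2797)
2193^2 = 4809249 ≡ 1206
2193^4 ≡ 1206^2 = 1454436 ≡ 2793
2193^8 ≡ 2793^2 = 7800849 ≡ 16
2193^16 ≡ 16^2 = 256
2193^32 ≡ 256^2 = 65536 ≡ 1205
2193^64 ≡ 1205^2 = 1452025 ≡ 382
2193^128 ≡ 382^2 = 145924 ≡ 480
2193^256 ≡ 480^2 = 230400 ≡ 1046
2193^512 ≡ 1046^2 = 1094116 ≡ 489
847 = 512 + 256 + 64 + 8 + 4 + 2 + 1, so 2193^847 ≡ 489·1046·382·16·2793·1206·2193 ≡ 342 (mod 2797)
1079·342 = 369018 ≡ 2611 (mod 2797)
2611 ≡ 2611 (mod 2797), so the signature is genuine.

accept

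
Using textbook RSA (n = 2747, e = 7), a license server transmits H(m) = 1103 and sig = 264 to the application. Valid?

Squares mod 2747: sig^1≡264, sig^2≡1021, sig^4≡1328
7 = 4 + 2 + 1, so sig^7 ≡ 1328·1021·264 ≡ 1103 (mod 2747)
1103 = H(m), so the signature checks out.

yes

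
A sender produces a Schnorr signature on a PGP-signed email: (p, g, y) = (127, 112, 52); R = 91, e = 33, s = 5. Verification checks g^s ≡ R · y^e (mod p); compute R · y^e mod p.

85

52^2 = 2704 ≡ 37
52^4 ≡ 37^2 = 1369 ≡ 99
52^8 ≡ 99^2 = 9801 ≡ 22
52^16 ≡ 22^2 = 484 ≡ 103
52^32 ≡ 103^2 = 10609 ≡ 68
33 = 32 + 1, so 52^33 ≡ 68·52 ≡ 107 (mod 127)
R · y^e ≡ 91·107 = 9737 ≡ 85 (mod 127)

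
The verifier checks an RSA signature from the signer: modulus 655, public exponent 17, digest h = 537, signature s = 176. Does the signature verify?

s^2 ≡ 176^2 = 30976 ≡ 191
s^4 ≡ 191^2 = 36481 ≡ 456
s^8 ≡ 456^2 = 207936 ≡ 301
s^16 ≡ 301^2 = 90601 ≡ 211
17 = 16 + 1, so s^17 ≡ 211·176 ≡ 456 (mod 655)
The recovered value 456 does not match the digest 537.

does not verify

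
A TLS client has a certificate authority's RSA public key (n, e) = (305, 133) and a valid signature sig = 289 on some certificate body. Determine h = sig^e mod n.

249

sig^133 mod 305 = 249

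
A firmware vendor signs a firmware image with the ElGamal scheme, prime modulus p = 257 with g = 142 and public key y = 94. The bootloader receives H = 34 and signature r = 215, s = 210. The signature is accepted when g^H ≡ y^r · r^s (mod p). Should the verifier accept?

Left side g^H mod p:
142^34 mod 257 = 215
Right side y^r · r^s mod p:
94^215 mod 257 = 183
215^210 mod 257 = 140
183·140 = 25620 ≡ 177 (mod 257)
215 ≠ 177, so verification fails.

reject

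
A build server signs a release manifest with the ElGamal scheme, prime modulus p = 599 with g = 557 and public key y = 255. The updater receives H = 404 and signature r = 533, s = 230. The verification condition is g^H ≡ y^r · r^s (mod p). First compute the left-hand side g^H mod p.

114

557^2 = 310249 ≡ 566
557^4 ≡ 566^2 = 320356 ≡ 490
557^8 ≡ 490^2 = 240100 ≡ 500
557^16 ≡ 500^2 = 250000 ≡ 217
557^32 ≡ 217^2 = 47089 ≡ 367
557^64 ≡ 367^2 = 134689 ≡ 513
557^128 ≡ 513^2 = 263169 ≡ 208
557^256 ≡ 208^2 = 43264 ≡ 136
404 = 256 + 128 + 16 + 4, so 557^404 ≡ 136·208·217·490 ≡ 114 (mod 599)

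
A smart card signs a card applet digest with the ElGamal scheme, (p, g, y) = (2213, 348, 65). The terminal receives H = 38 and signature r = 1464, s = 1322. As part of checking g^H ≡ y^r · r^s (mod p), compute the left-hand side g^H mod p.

1500

Squares mod 2213: 348^1≡348, 348^2≡1602, 348^4≡1537, 348^8≡1098, 348^16≡1732, 348^32≡1209
38 = 32 + 4 + 2, so 348^38 ≡ 1209·1537·1602 ≡ 1500 (mod 2213)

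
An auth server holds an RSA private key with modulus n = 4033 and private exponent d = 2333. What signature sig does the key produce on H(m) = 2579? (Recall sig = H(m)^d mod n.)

(H(m))^2333 mod 4033 = 3155

3155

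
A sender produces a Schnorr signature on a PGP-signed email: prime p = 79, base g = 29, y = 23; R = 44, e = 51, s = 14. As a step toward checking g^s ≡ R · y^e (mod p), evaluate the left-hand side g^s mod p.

29^2 = 841 ≡ 51
29^4 ≡ 51^2 = 2601 ≡ 73
29^8 ≡ 73^2 = 5329 ≡ 36
14 = 8 + 4 + 2, so 29^14 ≡ 36·73·51 ≡ 44 (mod 79)

44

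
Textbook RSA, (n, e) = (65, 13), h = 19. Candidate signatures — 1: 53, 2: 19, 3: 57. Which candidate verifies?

2

Candidate 1: Squares mod 65: 53^1≡53, 53^2≡14, 53^4≡1, 53^8≡1; 13 = 8 + 4 + 1, so 53^13 ≡ 1·1·53 ≡ 53 (mod 65)
Candidate 2: Squares mod 65: 19^1≡19, 19^2≡36, 19^4≡61, 19^8≡16; 13 = 8 + 4 + 1, so 19^13 ≡ 16·61·19 ≡ 19 (mod 65)
  → matches h = 19
Candidate 3: Squares mod 65: 57^1≡57, 57^2≡64, 57^4≡1, 57^8≡1; 13 = 8 + 4 + 1, so 57^13 ≡ 1·1·57 ≡ 57 (mod 65)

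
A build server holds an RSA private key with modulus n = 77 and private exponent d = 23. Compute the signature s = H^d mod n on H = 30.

H^2 ≡ 30^2 = 900 ≡ 53
H^4 ≡ 53^2 = 2809 ≡ 37
H^8 ≡ 37^2 = 1369 ≡ 60
H^16 ≡ 60^2 = 3600 ≡ 58
23 = 16 + 4 + 2 + 1, so H^23 ≡ 58·37·53·30 ≡ 39 (mod 77)

39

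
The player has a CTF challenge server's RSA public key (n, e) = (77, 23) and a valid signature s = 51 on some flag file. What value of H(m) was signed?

s^23 mod 77 = 46

46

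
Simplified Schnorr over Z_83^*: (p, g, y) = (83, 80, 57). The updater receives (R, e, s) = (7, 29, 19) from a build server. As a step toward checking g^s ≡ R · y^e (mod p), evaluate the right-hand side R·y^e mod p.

57^29 mod 83 = 45
R · y^e ≡ 7·45 = 315 ≡ 66 (mod 83)

66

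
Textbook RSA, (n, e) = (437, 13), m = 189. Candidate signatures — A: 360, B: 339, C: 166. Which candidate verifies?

A

Candidate A: Squares mod 437: 360^1≡360, 360^2≡248, 360^4≡324, 360^8≡96; 13 = 8 + 4 + 1, so 360^13 ≡ 96·324·360 ≡ 189 (mod 437)
  → matches m = 189
Candidate B: Squares mod 437: 339^1≡339, 339^2≡427, 339^4≡100, 339^8≡386; 13 = 8 + 4 + 1, so 339^13 ≡ 386·100·339 ≡ 309 (mod 437)
Candidate C: Squares mod 437: 166^1≡166, 166^2≡25, 166^4≡188, 166^8≡384; 13 = 8 + 4 + 1, so 166^13 ≡ 384·188·166 ≡ 21 (mod 437)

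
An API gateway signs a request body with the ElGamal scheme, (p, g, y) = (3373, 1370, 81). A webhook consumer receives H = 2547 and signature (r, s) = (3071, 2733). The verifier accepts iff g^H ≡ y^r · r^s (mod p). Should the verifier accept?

reject

Left side g^H mod p:
1370^2 = 1876900 ≡ 1512
1370^4 ≡ 1512^2 = 2286144 ≡ 2623
1370^8 ≡ 2623^2 = 6880129 ≡ 2582
1370^16 ≡ 2582^2 = 6666724 ≡ 1676
1370^32 ≡ 1676^2 = 2808976 ≡ 2640
1370^64 ≡ 2640^2 = 6969600 ≡ 982
1370^128 ≡ 982^2 = 964324 ≡ 3019
1370^256 ≡ 3019^2 = 9114361 ≡ 515
1370^512 ≡ 515^2 = 265225 ≡ 2131
1370^1024 ≡ 2131^2 = 4541161 ≡ 1103
1370^2048 ≡ 1103^2 = 1216609 ≡ 2329
2547 = 2048 + 256 + 128 + 64 + 32 + 16 + 2 + 1, so 1370^2547 ≡ 2329·515·3019·982·2640·1676·1512·1370 ≡ 7 (mod 3373)
Right side y^r · r^s mod p:
81^2 = 6561 ≡ 3188
81^4 ≡ 3188^2 = 10163344 ≡ 495
81^8 ≡ 495^2 = 245025 ≡ 2169
81^16 ≡ 2169^2 = 4704561 ≡ 2599
81^32 ≡ 2599^2 = 6754801 ≡ 2055
81^64 ≡ 2055^2 = 4223025 ≡ 29
81^128 ≡ 29^2 = 841
81^256 ≡ 841^2 = 707281 ≡ 2324
81^512 ≡ 2324^2 = 5400976 ≡ 803
81^1024 ≡ 803^2 = 644809 ≡ 566
81^2048 ≡ 566^2 = 320356 ≡ 3294
3071 = 2048 + 512 + 256 + 128 + 64 + 32 + 16 + 8 + 4 + 2 + 1, so 81^3071 ≡ 3294·803·2324·841·29·2055·2599·2169·495·3188·81 ≡ 1655 (mod 3373)
3071^2 = 9431041 ≡ 133
3071^4 ≡ 133^2 = 17689 ≡ 824
3071^8 ≡ 824^2 = 678976 ≡ 1003
3071^16 ≡ 1003^2 = 1006009 ≡ 855
3071^32 ≡ 855^2 = 731025 ≡ 2457
3071^64 ≡ 2457^2 = 6036849 ≡ 2552
3071^128 ≡ 2552^2 = 6512704 ≡ 2814
3071^256 ≡ 2814^2 = 7918596 ≡ 2165
3071^512 ≡ 2165^2 = 4687225 ≡ 2128
3071^1024 ≡ 2128^2 = 4528384 ≡ 1818
3071^2048 ≡ 1818^2 = 3305124 ≡ 2957
2733 = 2048 + 512 + 128 + 32 + 8 + 4 + 1, so 3071^2733 ≡ 2957·2128·2814·2457·1003·824·3071 ≡ 1881 (mod 3373)
1655·1881 = 3113055 ≡ 3149 (mod 3373)
7 ≠ 3149, so verification fails.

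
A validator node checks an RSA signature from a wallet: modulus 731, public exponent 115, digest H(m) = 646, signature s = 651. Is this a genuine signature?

forged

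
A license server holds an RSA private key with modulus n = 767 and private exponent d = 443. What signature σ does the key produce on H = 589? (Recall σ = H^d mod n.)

H^2 ≡ 589^2 = 346921 ≡ 237
H^4 ≡ 237^2 = 56169 ≡ 178
H^8 ≡ 178^2 = 31684 ≡ 237
H^16 ≡ 237^2 = 56169 ≡ 178
H^32 ≡ 178^2 = 31684 ≡ 237
H^64 ≡ 237^2 = 56169 ≡ 178
H^128 ≡ 178^2 = 31684 ≡ 237
H^256 ≡ 237^2 = 56169 ≡ 178
443 = 256 + 128 + 32 + 16 + 8 + 2 + 1, so H^443 ≡ 178·237·237·178·237·237·589 ≡ 530 (mod 767)

530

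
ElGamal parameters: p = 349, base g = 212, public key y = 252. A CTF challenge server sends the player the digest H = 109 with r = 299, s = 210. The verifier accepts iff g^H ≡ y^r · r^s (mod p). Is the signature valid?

Left side g^H mod p:
212^2 = 44944 ≡ 272
212^4 ≡ 272^2 = 73984 ≡ 345
212^8 ≡ 345^2 = 119025 ≡ 16
212^16 ≡ 16^2 = 256
212^32 ≡ 256^2 = 65536 ≡ 273
212^64 ≡ 273^2 = 74529 ≡ 192
109 = 64 + 32 + 8 + 4 + 1, so 212^109 ≡ 192·273·16·345·212 ≡ 46 (mod 349)
Right side y^r · r^s mod p:
252^2 = 63504 ≡ 335
252^4 ≡ 335^2 = 112225 ≡ 196
252^8 ≡ 196^2 = 38416 ≡ 26
252^16 ≡ 26^2 = 676 ≡ 327
252^32 ≡ 327^2 = 106929 ≡ 135
252^64 ≡ 135^2 = 18225 ≡ 77
252^128 ≡ 77^2 = 5929 ≡ 345
252^256 ≡ 345^2 = 119025 ≡ 16
299 = 256 + 32 + 8 + 2 + 1, so 252^299 ≡ 16·135·26·335·252 ≡ 55 (mod 349)
299^2 = 89401 ≡ 57
299^4 ≡ 57^2 = 3249 ≡ 108
299^8 ≡ 108^2 = 11664 ≡ 147
299^16 ≡ 147^2 = 21609 ≡ 320
299^32 ≡ 320^2 = 102400 ≡ 143
299^64 ≡ 143^2 = 20449 ≡ 207
299^128 ≡ 207^2 = 42849 ≡ 271
210 = 128 + 64 + 16 + 2, so 299^210 ≡ 271·207·320·57 ≡ 261 (mod 349)
55·261 = 14355 ≡ 46 (mod 349)
46 ≡ 46 (mod 349), so the signature is genuine.

valid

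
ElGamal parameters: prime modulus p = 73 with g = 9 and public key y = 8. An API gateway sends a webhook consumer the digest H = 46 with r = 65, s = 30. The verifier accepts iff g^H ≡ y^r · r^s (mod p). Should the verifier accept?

accept

Left side g^H mod p:
9^46 mod 73 = 64
Right side y^r · r^s mod p:
8^65 mod 73 = 64
65^30 mod 73 = 1
64·1 = 64 ≡ 64 (mod 73)
64 ≡ 64 (mod 73), so the signature is genuine.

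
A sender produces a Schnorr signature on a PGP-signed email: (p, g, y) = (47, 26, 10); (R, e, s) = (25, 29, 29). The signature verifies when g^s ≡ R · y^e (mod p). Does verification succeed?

g^s mod p:
Squares mod 47: 26^1≡26, 26^2≡18, 26^4≡42, 26^8≡25, 26^16≡14
29 = 16 + 8 + 4 + 1, so 26^29 ≡ 14·25·42·26 ≡ 43 (mod 47)
R · y^e mod p:
Squares mod 47: 10^1≡10, 10^2≡6, 10^4≡36, 10^8≡27, 10^16≡24
29 = 16 + 8 + 4 + 1, so 10^29 ≡ 24·27·36·10 ≡ 19 (mod 47)
25·19 = 475 ≡ 5 (mod 47)
43 ≠ 5; the check fails.

fails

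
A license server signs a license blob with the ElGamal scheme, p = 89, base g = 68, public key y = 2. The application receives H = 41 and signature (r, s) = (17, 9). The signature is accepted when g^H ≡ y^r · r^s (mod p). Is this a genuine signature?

genuine

Left side g^H mod p:
Squares mod 89: 68^1≡68, 68^2≡85, 68^4≡16, 68^8≡78, 68^16≡32, 68^32≡45
41 = 32 + 8 + 1, so 68^41 ≡ 45·78·68 ≡ 71 (mod 89)
Right side y^r · r^s mod p:
Squares mod 89: 2^1≡2, 2^2≡4, 2^4≡16, 2^8≡78, 2^16≡32
17 = 16 + 1, so 2^17 ≡ 32·2 ≡ 64 (mod 89)
Squares mod 89: 17^1≡17, 17^2≡22, 17^4≡39, 17^8≡8
9 = 8 + 1, so 17^9 ≡ 8·17 ≡ 47 (mod 89)
64·47 = 3008 ≡ 71 (mod 89)
71 ≡ 71 (mod 89), so the signature is genuine.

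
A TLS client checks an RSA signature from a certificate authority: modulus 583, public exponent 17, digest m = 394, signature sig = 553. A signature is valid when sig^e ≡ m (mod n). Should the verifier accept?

accept

sig^2 ≡ 553^2 = 305809 ≡ 317
sig^4 ≡ 317^2 = 100489 ≡ 213
sig^8 ≡ 213^2 = 45369 ≡ 478
sig^16 ≡ 478^2 = 228484 ≡ 531
17 = 16 + 1, so sig^17 ≡ 531·553 ≡ 394 (mod 583)
Since 394 equals the digest 394, verification succeeds.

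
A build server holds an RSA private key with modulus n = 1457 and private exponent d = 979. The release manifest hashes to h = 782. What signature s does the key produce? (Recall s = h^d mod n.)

851

h^2 ≡ 782^2 = 611524 ≡ 1041
h^4 ≡ 1041^2 = 1083681 ≡ 1130
h^8 ≡ 1130^2 = 1276900 ≡ 568
h^16 ≡ 568^2 = 322624 ≡ 627
h^32 ≡ 627^2 = 393129 ≡ 1196
h^64 ≡ 1196^2 = 1430416 ≡ 1099
h^128 ≡ 1099^2 = 1207801 ≡ 1405
h^256 ≡ 1405^2 = 1974025 ≡ 1247
h^512 ≡ 1247^2 = 1555009 ≡ 390
979 = 512 + 256 + 128 + 64 + 16 + 2 + 1, so h^979 ≡ 390·1247·1405·1099·627·1041·782 ≡ 851 (mod 1457)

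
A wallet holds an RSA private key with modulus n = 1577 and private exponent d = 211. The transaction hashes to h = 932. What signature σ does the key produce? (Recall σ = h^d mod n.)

96

h^2 ≡ 932^2 = 868624 ≡ 1274
h^4 ≡ 1274^2 = 1623076 ≡ 343
h^8 ≡ 343^2 = 117649 ≡ 951
h^16 ≡ 951^2 = 904401 ≡ 780
h^32 ≡ 780^2 = 608400 ≡ 1255
h^64 ≡ 1255^2 = 1575025 ≡ 1179
h^128 ≡ 1179^2 = 1390041 ≡ 704
211 = 128 + 64 + 16 + 2 + 1, so h^211 ≡ 704·1179·780·1274·932 ≡ 96 (mod 1577)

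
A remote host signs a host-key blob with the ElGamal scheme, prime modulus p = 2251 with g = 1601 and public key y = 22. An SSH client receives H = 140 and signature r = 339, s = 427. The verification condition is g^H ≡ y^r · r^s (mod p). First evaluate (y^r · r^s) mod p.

344

Squares mod 2251: 22^1≡22, 22^2≡484, 22^4≡152, 22^8≡594, 22^16≡1680, 22^32≡1897, 22^64≡1511, 22^128≡607, 22^256≡1536
339 = 256 + 64 + 16 + 2 + 1, so 22^339 ≡ 1536·1511·1680·484·22 ≡ 198 (mod 2251)
Squares mod 2251: 339^1≡339, 339^2≡120, 339^4≡894, 339^8≡131, 339^16≡1404, 339^32≡1591, 339^64≡1157, 339^128≡1555, 339^256≡451
427 = 256 + 128 + 32 + 8 + 2 + 1, so 339^427 ≡ 451·1555·1591·131·120·339 ≡ 2230 (mod 2251)
y^r · r^s ≡ 198·2230 = 441540 ≡ 344 (mod 2251)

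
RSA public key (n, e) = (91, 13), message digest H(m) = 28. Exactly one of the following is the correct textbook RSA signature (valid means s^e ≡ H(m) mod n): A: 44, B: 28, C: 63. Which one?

Candidate A: Squares mod 91: 44^1≡44, 44^2≡25, 44^4≡79, 44^8≡53; 13 = 8 + 4 + 1, so 44^13 ≡ 53·79·44 ≡ 44 (mod 91)
Candidate B: Squares mod 91: 28^1≡28, 28^2≡56, 28^4≡42, 28^8≡35; 13 = 8 + 4 + 1, so 28^13 ≡ 35·42·28 ≡ 28 (mod 91)
  → matches H(m) = 28
Candidate C: Squares mod 91: 63^1≡63, 63^2≡56, 63^4≡42, 63^8≡35; 13 = 8 + 4 + 1, so 63^13 ≡ 35·42·63 ≡ 63 (mod 91)

B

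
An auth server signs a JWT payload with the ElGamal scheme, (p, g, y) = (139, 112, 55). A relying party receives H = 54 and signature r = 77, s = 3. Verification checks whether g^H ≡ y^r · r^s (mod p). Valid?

Left side g^H mod p:
112^54 mod 139 = 129
Right side y^r · r^s mod p:
55^77 mod 139 = 112
77^3 mod 139 = 57
112·57 = 6384 ≡ 129 (mod 139)
129 ≡ 129 (mod 139), so the signature is genuine.

yes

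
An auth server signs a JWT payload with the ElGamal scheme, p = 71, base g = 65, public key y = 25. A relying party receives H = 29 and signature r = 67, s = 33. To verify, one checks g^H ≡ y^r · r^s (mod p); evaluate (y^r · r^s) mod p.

25^2 = 625 ≡ 57
25^4 ≡ 57^2 = 3249 ≡ 54
25^8 ≡ 54^2 = 2916 ≡ 5
25^16 ≡ 5^2 = 25
25^32 ≡ 25^2 = 625 ≡ 57
25^64 ≡ 57^2 = 3249 ≡ 54
67 = 64 + 2 + 1, so 25^67 ≡ 54·57·25 ≡ 57 (mod 71)
67^2 = 4489 ≡ 16
67^4 ≡ 16^2 = 256 ≡ 43
67^8 ≡ 43^2 = 1849 ≡ 3
67^16 ≡ 3^2 = 9
67^32 ≡ 9^2 = 81 ≡ 10
33 = 32 + 1, so 67^33 ≡ 10·67 ≡ 31 (mod 71)
y^r · r^s ≡ 57·31 = 1767 ≡ 63 (mod 71)

63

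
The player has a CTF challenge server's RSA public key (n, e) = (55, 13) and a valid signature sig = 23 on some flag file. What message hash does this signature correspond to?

sig^13 mod 55 = 23

23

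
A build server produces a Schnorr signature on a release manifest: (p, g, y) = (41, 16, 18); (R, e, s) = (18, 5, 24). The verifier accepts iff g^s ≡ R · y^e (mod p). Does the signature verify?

verifies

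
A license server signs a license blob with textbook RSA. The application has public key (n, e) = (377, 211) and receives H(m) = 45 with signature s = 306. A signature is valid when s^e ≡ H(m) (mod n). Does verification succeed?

s^2 ≡ 306^2 = 93636 ≡ 140
s^4 ≡ 140^2 = 19600 ≡ 373
s^8 ≡ 373^2 = 139129 ≡ 16
s^16 ≡ 16^2 = 256
s^32 ≡ 256^2 = 65536 ≡ 315
s^64 ≡ 315^2 = 99225 ≡ 74
s^128 ≡ 74^2 = 5476 ≡ 198
211 = 128 + 64 + 16 + 2 + 1, so s^211 ≡ 198·74·256·140·306 ≡ 45 (mod 377)
s^211 mod 377 = 45 matches H(m).

passes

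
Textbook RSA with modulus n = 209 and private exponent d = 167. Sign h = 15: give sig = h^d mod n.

192

h^2 ≡ 15^2 = 225 ≡ 16
h^4 ≡ 16^2 = 256 ≡ 47
h^8 ≡ 47^2 = 2209 ≡ 119
h^16 ≡ 119^2 = 14161 ≡ 158
h^32 ≡ 158^2 = 24964 ≡ 93
h^64 ≡ 93^2 = 8649 ≡ 80
h^128 ≡ 80^2 = 6400 ≡ 130
167 = 128 + 32 + 4 + 2 + 1, so h^167 ≡ 130·93·47·16·15 ≡ 192 (mod 209)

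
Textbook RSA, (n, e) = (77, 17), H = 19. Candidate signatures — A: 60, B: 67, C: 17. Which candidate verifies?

C

Candidate A: Squares mod 77: 60^1≡60, 60^2≡58, 60^4≡53, 60^8≡37, 60^16≡60; 17 = 16 + 1, so 60^17 ≡ 60·60 ≡ 58 (mod 77)
Candidate B: Squares mod 77: 67^1≡67, 67^2≡23, 67^4≡67, 67^8≡23, 67^16≡67; 17 = 16 + 1, so 67^17 ≡ 67·67 ≡ 23 (mod 77)
Candidate C: Squares mod 77: 17^1≡17, 17^2≡58, 17^4≡53, 17^8≡37, 17^16≡60; 17 = 16 + 1, so 17^17 ≡ 60·17 ≡ 19 (mod 77)
  → matches H = 19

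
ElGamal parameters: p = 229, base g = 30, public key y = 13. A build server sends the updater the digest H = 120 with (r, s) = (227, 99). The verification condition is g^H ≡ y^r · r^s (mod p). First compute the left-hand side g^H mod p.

203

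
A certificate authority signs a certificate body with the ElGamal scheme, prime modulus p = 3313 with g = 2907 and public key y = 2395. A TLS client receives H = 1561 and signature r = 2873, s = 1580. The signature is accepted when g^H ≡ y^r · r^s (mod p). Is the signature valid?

valid

Left side g^H mod p:
Squares mod 3313: 2907^1≡2907, 2907^2≡2499, 2907^4≡3309, 2907^8≡16, 2907^16≡256, 2907^32≡2589, 2907^64≡722, 2907^128≡1143, 2907^256≡1127, 2907^512≡1250, 2907^1024≡2077
1561 = 1024 + 512 + 16 + 8 + 1, so 2907^1561 ≡ 2077·1250·256·16·2907 ≡ 976 (mod 3313)
Right side y^r · r^s mod p:
Squares mod 3313: 2395^1≡2395, 2395^2≡1222, 2395^4≡2434, 2395^8≡712, 2395^16≡55, 2395^32≡3025, 2395^64≡119, 2395^128≡909, 2395^256≡1344, 2395^512≡751, 2395^1024≡791, 2395^2048≡2837
2873 = 2048 + 512 + 256 + 32 + 16 + 8 + 1, so 2395^2873 ≡ 2837·751·1344·3025·55·712·2395 ≡ 1900 (mod 3313)
Squares mod 3313: 2873^1≡2873, 2873^2≡1446, 2873^4≡413, 2873^8≡1606, 2873^16≡1722, 2873^32≡149, 2873^64≡2323, 2873^128≡2765, 2873^256≡2134, 2873^512≡1894, 2873^1024≡2570
1580 = 1024 + 512 + 32 + 8 + 4, so 2873^1580 ≡ 2570·1894·149·1606·413 ≡ 2351 (mod 3313)
1900·2351 = 4466900 ≡ 976 (mod 3313)
976 ≡ 976 (mod 3313), so the signature is genuine.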